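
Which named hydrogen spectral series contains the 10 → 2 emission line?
Balmer series

The spectral series in hydrogen are named based on the final (lower) energy level:
- Lyman series: n_final = 1 (ultraviolet)
- Balmer series: n_final = 2 (visible/near-UV)
- Paschen series: n_final = 3 (infrared)
- Brackett series: n_final = 4 (infrared)
- Pfund series: n_final = 5 (far infrared)

Since this transition ends at n = 2, it belongs to the Balmer series.

For reference, this 10 → 2 line has photon energy
ΔE = 13.6057 eV × (1/2² - 1/10²) = 3.2653680 eV,
corresponding to wavelength λ = hc/ΔE = 1239.84 eV·nm / 3.2653680 eV = 379.694 nm in the visible/near-UV region.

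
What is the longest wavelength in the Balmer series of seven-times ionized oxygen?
10.25173 nm

The longest wavelength corresponds to the smallest energy transition in the series.
The Balmer series has all transitions ending at n_f = 2.

For O⁷⁺ (Z = 8), the first line (α-line) is the jump from n = 3 to n = 2:
E_3 = -13.6057 × 8² / 3² = -96.7516444 eV
E_2 = -13.6057 × 8² / 2² = -217.6912000 eV
ΔE = E_3 - E_2 = 120.9395556 eV

λ = hc/E = 1239.84 eV·nm / 120.9395556 eV
λ = 10.25173 nm

This is the α-line of the Balmer series in O⁷⁺.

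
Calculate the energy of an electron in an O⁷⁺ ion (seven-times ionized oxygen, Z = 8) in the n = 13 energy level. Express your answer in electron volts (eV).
-5.152 eV

The energy levels of a hydrogen-like atom are given by:
E_n = -13.6057 Z² / n² eV  (with Z = 8 for O⁷⁺)

For n = 13:
E_13 = -13.6057 × 8² / 13²
E_13 = -13.6057 × 64 / 169
E_13 = -5.152 eV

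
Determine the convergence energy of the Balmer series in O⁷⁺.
217.6912 eV

The series limit corresponds to the transition from n = ∞ to n = 2.
This is the highest energy (shortest wavelength) transition in the Balmer series.

E_∞ = 0 eV
E_2 = -13.6057 × 8² / 2² = -217.6912 eV

Energy at series limit:
ΔE = E_∞ - E_2 = 0 - (-217.6912) = 217.6912 eV

This energy equals the ionization energy from the n = 2 state of O⁷⁺.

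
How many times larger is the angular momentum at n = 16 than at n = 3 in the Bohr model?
5.333333

In the Bohr model, L_n = nℏ, so the ratio is purely the ratio of quantum numbers:

L_16/L_3 = 16ℏ / 3ℏ = 16/3 = 5.333333

The angular momentum scales linearly with n.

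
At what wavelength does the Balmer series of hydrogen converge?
364.506053 nm

The series limit corresponds to the transition from n = ∞ to n = 2.
This is the highest energy (shortest wavelength) transition in the Balmer series.

E_∞ = 0 eV
E_2 = -13.6057 / 2² = -3.4014250000 eV

Energy at series limit:
ΔE = E_∞ - E_2 = 0 - (-3.4014250000) = 3.4014250000 eV
λ = hc/E = 1239.84 eV·nm / 3.4014250000 eV = 364.506053 nm

This energy equals the ionization energy from the n = 2 state of hydrogen.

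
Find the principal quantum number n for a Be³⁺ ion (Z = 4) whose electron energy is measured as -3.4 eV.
n = 8

The exact energy levels follow E_n = -13.6057 Z² / n² eV with Z = 4.

The measured value (-3.4 eV) is reported to only 2 significant figures, so we must test candidate n values and see which one matches to that precision.

Candidate energies:
  n = 6:  E = -13.6057 × 4² / 6² = -6.04698 eV
  n = 7:  E = -13.6057 × 4² / 7² = -4.44268 eV
  n = 8:  E = -13.6057 × 4² / 8² = -3.40143 eV  ← matches
  n = 9:  E = -13.6057 × 4² / 9² = -2.68755 eV
  n = 10:  E = -13.6057 × 4² / 10² = -2.17691 eV

Checking against the measurement of -3.4 eV (2 sig figs), only n = 8 agrees:
E_8 = -3.40143 eV, which rounds to -3.4 eV ✓

Therefore n = 8.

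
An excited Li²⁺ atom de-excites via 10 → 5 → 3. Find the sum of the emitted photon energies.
12.381187 eV

The energy levels of Li²⁺ are E_n = -13.6057 × 3² / n² eV.

First transition (10 → 5):
ΔE₁ = |E_5 - E_10|
ΔE₁ = |-4.898052000000 - (-1.224513000000)| = 3.673539000 eV

Second transition (5 → 3):
ΔE₂ = |E_3 - E_5|
ΔE₂ = |-13.605700000000 - (-4.898052000000)| = 8.707648000 eV

Total energy released:
E_total = ΔE₁ + ΔE₂ = 3.673539000 + 8.707648000 = 12.381187 eV

Note: This equals the direct transition 10 → 3: 12.381187 eV ✓
Energy is conserved regardless of the path taken.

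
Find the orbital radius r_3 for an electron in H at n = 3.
0.4763 nm (or 4.7626 Å)

The Bohr radius formula is:
r_n = n² a₀ / Z

where a₀ = 0.0529177 nm is the Bohr radius.

For H (Z = 1) at n = 3:
r_3 = 3² × 0.0529177 nm / 1
r_3 = 9 × 0.0529177 nm / 1
r_3 = 0.47626 nm / 1
r_3 = 0.4763 nm

The electron orbits at approximately 0.4763 nm from the nucleus.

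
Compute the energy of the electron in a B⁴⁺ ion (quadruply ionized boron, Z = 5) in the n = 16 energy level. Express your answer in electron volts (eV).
-1.3287 eV

The energy levels of a hydrogen-like atom are given by:
E_n = -13.6057 Z² / n² eV  (with Z = 5 for B⁴⁺)

For n = 16:
E_16 = -13.6057 × 5² / 16²
E_16 = -13.6057 × 25 / 256
E_16 = -1.3287 eV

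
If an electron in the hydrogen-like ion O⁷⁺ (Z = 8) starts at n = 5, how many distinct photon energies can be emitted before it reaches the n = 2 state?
6

The electron can occupy levels n = 2, 3, ..., 5 during de-excitation — that is m = 5 - 2 + 1 = 4 distinct levels.

The number of distinct spectral lines equals the number of ways to choose 2 of these m levels (each pair gives one possible emission transition):

Number of lines = m(m-1)/2 = 4×3/2 = 6

These correspond to all possible transitions between the 4 levels:
5 → 4, 5 → 3, 5 → 2, 4 → 3, 4 → 2, 3 → 2

Each transition produces a photon with a unique energy (and thus wavelength). This count does not depend on Z.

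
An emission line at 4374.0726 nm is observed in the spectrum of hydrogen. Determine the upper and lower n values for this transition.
n = 12 → n = 6

First, find the photon energy from the wavelength (hc = 1239.84 eV·nm):
E = hc/λ = 1239.84 eV·nm / 4374.0726 nm = 0.28345209 eV

The energy levels of hydrogen satisfy E_n = -13.6057 / n² eV, so an emission n_i → n_f releases
ΔE = 13.6057 × (1/n_f² − 1/n_i²) eV.

Setting ΔE equal to the photon energy:
1/n_f² − 1/n_i² = 0.28345209 / 13.6057 = 0.020833334

Since 1/n_i² must be positive, we need 1/n_f² > 0.020833334, i.e. n_f ≤ 6. For each allowed n_f, solve n_i = (1/n_f² − 0.020833334)^(−1/2) and check whether it is a whole number:
  n_f = 1: 1/n_i² = 1.000000000 − 0.020833334 = 0.979166666 → n_i = 1.011  (not an integer) ✗
  n_f = 2: 1/n_i² = 0.250000000 − 0.020833334 = 0.229166666 → n_i = 2.089  (not an integer) ✗
  n_f = 3: 1/n_i² = 0.111111111 − 0.020833334 = 0.090277777 → n_i = 3.328  (not an integer) ✗
  n_f = 4: 1/n_i² = 0.062500000 − 0.020833334 = 0.041666666 → n_i = 4.899  (not an integer) ✗
  n_f = 5: 1/n_i² = 0.040000000 − 0.020833334 = 0.019166666 → n_i = 7.223  (not an integer) ✗
  n_f = 6: 1/n_i² = 0.027777778 − 0.020833334 = 0.006944444 → n_i = 12.000  → integer, n_i = 12 ✓

Only n_f = 6 gives an integer upper level, n_i = 12.

The transition is from n = 12 to n = 6 (emission).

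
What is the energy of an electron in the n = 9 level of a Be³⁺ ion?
-2.6875 eV

For hydrogen-like ions, the energy levels scale with Z²:
E_n = -13.6057 Z² / n² eV

For Be³⁺ (Z = 4) at n = 9:
E_9 = -13.6057 × 4² / 9²
E_9 = -13.6057 × 16 / 81
E_9 = -217.6912 / 81
E_9 = -2.6875 eV

The energy is 16 times more negative than hydrogen at the same n due to the stronger nuclear charge.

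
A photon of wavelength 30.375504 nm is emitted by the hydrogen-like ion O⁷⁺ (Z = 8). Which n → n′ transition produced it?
n = 8 → n = 4

First, find the photon energy from the wavelength (hc = 1239.84 eV·nm):
E = hc/λ = 1239.84 eV·nm / 30.375504 nm = 40.817101 eV

The energy levels of O⁷⁺ satisfy E_n = -13.6057 × 8² / n² eV, so an emission n_i → n_f releases
ΔE = 13.6057 × 8² × (1/n_f² − 1/n_i²) eV.

Setting ΔE equal to the photon energy:
1/n_f² − 1/n_i² = 40.817101 / (13.6057 × 8²) = 0.046875001

Since 1/n_i² must be positive, we need 1/n_f² > 0.046875001, i.e. n_f ≤ 4. For each allowed n_f, solve n_i = (1/n_f² − 0.046875001)^(−1/2) and check whether it is a whole number:
  n_f = 1: 1/n_i² = 1.000000000 − 0.046875001 = 0.953124999 → n_i = 1.024  (not an integer) ✗
  n_f = 2: 1/n_i² = 0.250000000 − 0.046875001 = 0.203124999 → n_i = 2.219  (not an integer) ✗
  n_f = 3: 1/n_i² = 0.111111111 − 0.046875001 = 0.064236110 → n_i = 3.946  (not an integer) ✗
  n_f = 4: 1/n_i² = 0.062500000 − 0.046875001 = 0.015624999 → n_i = 8.000  → integer, n_i = 8 ✓

Only n_f = 4 gives an integer upper level, n_i = 8.

The transition is from n = 8 to n = 4 (emission).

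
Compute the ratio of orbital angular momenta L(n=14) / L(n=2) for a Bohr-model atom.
7.000

In the Bohr model, L_n = nℏ, so the ratio is purely the ratio of quantum numbers:

L_14/L_2 = 14ℏ / 2ℏ = 14/2 = 7.000

The angular momentum scales linearly with n.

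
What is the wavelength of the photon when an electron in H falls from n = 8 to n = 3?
954.343 nm

First, find the transition energy using E_n = -13.6057 / n² eV:
E_8 = -13.6057 / 8² = -0.2125891 eV
E_3 = -13.6057 / 3² = -1.5117444 eV

Photon energy: |ΔE| = |E_3 - E_8| = 1.2991553 eV

Convert to wavelength using E = hc/λ with hc = 1239.84 eV·nm:
λ = hc/E = 1239.84 eV·nm / 1.2991553 eV
λ = 954.343 nm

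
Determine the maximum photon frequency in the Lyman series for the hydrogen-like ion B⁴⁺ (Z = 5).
8.22e+16 Hz

The series limit corresponds to the transition from n = ∞ to n = 1.
This is the highest energy (shortest wavelength) transition in the Lyman series.

E_∞ = 0 eV
E_1 = -13.6057 × 5² / 1² = -340.14250000 eV

Energy at series limit:
ΔE = E_∞ - E_1 = 0 - (-340.14250000) = 340.14250000 eV
E = 340.14250000 eV × (1.602177 × 10⁻¹⁹ J/eV) = 5.4497e-17 J
f = E/h = 5.4497e-17 J / (6.62607 × 10⁻³⁴ J·s) = 8.22e+16 Hz

This energy equals the ionization energy from the n = 1 state of B⁴⁺.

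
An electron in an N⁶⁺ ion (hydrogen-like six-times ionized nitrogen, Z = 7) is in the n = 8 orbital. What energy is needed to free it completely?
10.416864 eV

The ionization energy is the energy needed to remove the electron completely (n → ∞).

For a hydrogen-like ion with Z = 7, E_n = -13.6057 Z² / n² eV.

At n = 8: E_8 = -13.6057 × 7² / 8² = -10.416864063 eV
At n = ∞: E_∞ = 0 eV

Ionization energy = E_∞ - E_8 = 0 - (-10.416864063) = 10.416864063 eV
Ionization energy ≈ 10.416864 eV

This is also called the binding energy of the electron in state n = 8.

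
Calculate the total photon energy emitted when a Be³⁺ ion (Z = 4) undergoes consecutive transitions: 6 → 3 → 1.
211.64422 eV

The energy levels of Be³⁺ are E_n = -13.6057 × 4² / n² eV.

First transition (6 → 3):
ΔE₁ = |E_3 - E_6|
ΔE₁ = |-24.18791111111 - (-6.04697777778)| = 18.14093333 eV

Second transition (3 → 1):
ΔE₂ = |E_1 - E_3|
ΔE₂ = |-217.69120000000 - (-24.18791111111)| = 193.50328889 eV

Total energy released:
E_total = ΔE₁ + ΔE₂ = 18.14093333 + 193.50328889 = 211.64422 eV

Note: This equals the direct transition 6 → 1: 211.64422 eV ✓
Energy is conserved regardless of the path taken.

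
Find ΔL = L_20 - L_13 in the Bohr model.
7.38200e-34 J·s (or 7ℏ)

In the Bohr model, L_n = nℏ where ℏ = 1.0545718e-34 J·s.

L_20 = 20ℏ = 2.1091436e-33 J·s
L_13 = 13ℏ = 1.3709433e-33 J·s

ΔL = L_20 - L_13 = (20 - 13)ℏ = 7ℏ
ΔL = 7 × 1.0545718e-34 J·s = 7.38200e-34 J·s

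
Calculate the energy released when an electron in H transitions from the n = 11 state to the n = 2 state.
3.2890 eV

The energy levels are E_n = -13.6057 eV / n².

Energy at n = 11: E_11 = -13.6057 / 11² = -0.1124438 eV
Energy at n = 2: E_2 = -13.6057 / 2² = -3.4014250 eV

For emission (electron falling to lower state), the photon energy is:
E_photon = E_11 - E_2 = |-0.1124438 - (-3.4014250)|
E_photon = 3.2890 eV

This energy is carried away by the emitted photon.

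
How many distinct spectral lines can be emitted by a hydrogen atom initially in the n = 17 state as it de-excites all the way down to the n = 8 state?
45

The electron can occupy levels n = 8, 9, ..., 17 during de-excitation — that is m = 17 - 8 + 1 = 10 distinct levels.

The number of distinct spectral lines equals the number of ways to choose 2 of these m levels (each pair gives one possible emission transition):

Number of lines = m(m-1)/2 = 10×9/2 = 45

These correspond to all possible transitions between the 10 levels:
17 → 16, 17 → 15, 17 → 14, 17 → 13, 17 → 12, 17 → 11, 17 → 10, 17 → 9...

Each transition produces a photon with a unique energy (and thus wavelength). This count does not depend on Z.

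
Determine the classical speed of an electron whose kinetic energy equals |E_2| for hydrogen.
1.09e+06 m/s (or 0.3649% of c)

The binding energy at n = 2 for hydrogen is:
E_2 = -13.6057/2² = -3.401425 eV
|E_2| = 3.401425 eV

Convert to Joules:
KE = 3.401425 eV × (1.602177 × 10⁻¹⁹ J/eV) = 5.4497e-19 J

Using KE = ½mv²:
v = √(2·KE/m_e)
v = √(2 × 5.4497e-19 J / 9.10938 × 10⁻³¹ kg)
v = 1.09e+06 m/s

This is approximately 0.3649% the speed of light.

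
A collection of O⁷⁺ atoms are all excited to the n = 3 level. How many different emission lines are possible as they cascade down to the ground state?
3

The electron can occupy levels n = 1, 2, ..., 3 during de-excitation — that is m = 3 - 1 + 1 = 3 distinct levels.

The number of distinct spectral lines equals the number of ways to choose 2 of these m levels (each pair gives one possible emission transition):

Number of lines = m(m-1)/2 = 3×2/2 = 3

These correspond to all possible transitions between the 3 levels:
3 → 2, 3 → 1, 2 → 1

Each transition produces a photon with a unique energy (and thus wavelength). This count does not depend on Z.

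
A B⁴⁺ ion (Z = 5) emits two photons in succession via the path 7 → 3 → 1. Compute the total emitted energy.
333.200816 eV

The energy levels of B⁴⁺ are E_n = -13.6057 × 5² / n² eV.

First transition (7 → 3):
ΔE₁ = |E_3 - E_7|
ΔE₁ = |-37.793611111111 - (-6.941683673469)| = 30.851927438 eV

Second transition (3 → 1):
ΔE₂ = |E_1 - E_3|
ΔE₂ = |-340.142500000000 - (-37.793611111111)| = 302.348888889 eV

Total energy released:
E_total = ΔE₁ + ΔE₂ = 30.851927438 + 302.348888889 = 333.200816 eV

Note: This equals the direct transition 7 → 1: 333.200816 eV ✓
Energy is conserved regardless of the path taken.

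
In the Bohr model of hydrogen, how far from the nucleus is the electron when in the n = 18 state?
17.1453 nm (or 171.4533 Å)

The Bohr radius formula is:
r_n = n² a₀ / Z

where a₀ = 0.0529177 nm is the Bohr radius.

For H (Z = 1) at n = 18:
r_18 = 18² × 0.0529177 nm / 1
r_18 = 324 × 0.0529177 nm / 1
r_18 = 17.14533 nm / 1
r_18 = 17.1453 nm

The electron orbits at approximately 17.1453 nm from the nucleus.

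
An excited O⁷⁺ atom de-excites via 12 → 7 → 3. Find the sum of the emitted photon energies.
90.70 eV

The energy levels of O⁷⁺ are E_n = -13.6057 × 8² / n² eV.

First transition (12 → 7):
ΔE₁ = |E_7 - E_12|
ΔE₁ = |-17.77071020 - (-6.04697778)| = 11.72373 eV

Second transition (7 → 3):
ΔE₂ = |E_3 - E_7|
ΔE₂ = |-96.75164444 - (-17.77071020)| = 78.98093 eV

Total energy released:
E_total = ΔE₁ + ΔE₂ = 11.72373 + 78.98093 = 90.70 eV

Note: This equals the direct transition 12 → 3: 90.70 eV ✓
Energy is conserved regardless of the path taken.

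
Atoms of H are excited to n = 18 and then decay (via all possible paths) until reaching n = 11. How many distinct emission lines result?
28

The electron can occupy levels n = 11, 12, ..., 18 during de-excitation — that is m = 18 - 11 + 1 = 8 distinct levels.

The number of distinct spectral lines equals the number of ways to choose 2 of these m levels (each pair gives one possible emission transition):

Number of lines = m(m-1)/2 = 8×7/2 = 28

These correspond to all possible transitions between the 8 levels:
18 → 17, 18 → 16, 18 → 15, 18 → 14, 18 → 13, 18 → 12, 18 → 11, 17 → 16...

Each transition produces a photon with a unique energy (and thus wavelength). This count does not depend on Z.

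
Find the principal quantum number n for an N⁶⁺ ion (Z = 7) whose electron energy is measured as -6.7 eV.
n = 10

The exact energy levels follow E_n = -13.6057 Z² / n² eV with Z = 7.

The measured value (-6.7 eV) is reported to only 2 significant figures, so we must test candidate n values and see which one matches to that precision.

Candidate energies:
  n = 8:  E = -13.6057 × 7² / 8² = -10.416864 eV
  n = 9:  E = -13.6057 × 7² / 9² = -8.230609 eV
  n = 10:  E = -13.6057 × 7² / 10² = -6.666793 eV  ← matches
  n = 11:  E = -13.6057 × 7² / 11² = -5.509746 eV
  n = 12:  E = -13.6057 × 7² / 12² = -4.629717 eV

Checking against the measurement of -6.7 eV (2 sig figs), only n = 10 agrees:
E_10 = -6.666793 eV, which rounds to -6.7 eV ✓

Therefore n = 10.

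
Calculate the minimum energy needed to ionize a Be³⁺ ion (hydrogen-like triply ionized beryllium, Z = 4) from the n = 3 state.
24.187911 eV

The ionization energy is the energy needed to remove the electron completely (n → ∞).

For a hydrogen-like ion with Z = 4, E_n = -13.6057 Z² / n² eV.

At n = 3: E_3 = -13.6057 × 4² / 3² = -24.187911111 eV
At n = ∞: E_∞ = 0 eV

Ionization energy = E_∞ - E_3 = 0 - (-24.187911111) = 24.187911111 eV
Ionization energy ≈ 24.187911 eV

This is also called the binding energy of the electron in state n = 3.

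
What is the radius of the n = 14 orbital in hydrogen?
10.3719 nm (or 103.7187 Å)

The Bohr radius formula is:
r_n = n² a₀ / Z

where a₀ = 0.0529177 nm is the Bohr radius.

For H (Z = 1) at n = 14:
r_14 = 14² × 0.0529177 nm / 1
r_14 = 196 × 0.0529177 nm / 1
r_14 = 10.37187 nm / 1
r_14 = 10.3719 nm

The electron orbits at approximately 10.3719 nm from the nucleus.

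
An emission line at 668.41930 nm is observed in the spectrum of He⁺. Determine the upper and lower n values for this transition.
n = 13 → n = 5

First, find the photon energy from the wavelength (hc = 1239.84 eV·nm):
E = hc/λ = 1239.84 eV·nm / 668.41930 nm = 1.8548836 eV

The energy levels of He⁺ satisfy E_n = -13.6057 × 2² / n² eV, so an emission n_i → n_f releases
ΔE = 13.6057 × 2² × (1/n_f² − 1/n_i²) eV.

Setting ΔE equal to the photon energy:
1/n_f² − 1/n_i² = 1.8548836 / (13.6057 × 2²) = 0.034082840

Since 1/n_i² must be positive, we need 1/n_f² > 0.034082840, i.e. n_f ≤ 5. For each allowed n_f, solve n_i = (1/n_f² − 0.034082840)^(−1/2) and check whether it is a whole number:
  n_f = 1: 1/n_i² = 1.000000000 − 0.034082840 = 0.965917160 → n_i = 1.017  (not an integer) ✗
  n_f = 2: 1/n_i² = 0.250000000 − 0.034082840 = 0.215917160 → n_i = 2.152  (not an integer) ✗
  n_f = 3: 1/n_i² = 0.111111111 − 0.034082840 = 0.077028271 → n_i = 3.603  (not an integer) ✗
  n_f = 4: 1/n_i² = 0.062500000 − 0.034082840 = 0.028417160 → n_i = 5.932  (not an integer) ✗
  n_f = 5: 1/n_i² = 0.040000000 − 0.034082840 = 0.005917160 → n_i = 13.000  → integer, n_i = 13 ✓

Only n_f = 5 gives an integer upper level, n_i = 13.

The transition is from n = 13 to n = 5 (emission).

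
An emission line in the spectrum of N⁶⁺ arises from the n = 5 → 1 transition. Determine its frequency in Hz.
1.548e+17 Hz

First, find the transition energy:
E_5 = -13.6057 × 7² / 5² = -26.6672 eV
E_1 = -13.6057 × 7² / 1² = -666.6793 eV
|ΔE| = |E_1 - E_5| = 640.0121 eV

Convert to Joules: E = 640.0121 eV × (1.602177 × 10⁻¹⁹ J/eV) = 1.02541e-16 J

Using E = hf:
f = E/h = 1.02541e-16 J / (6.62607 × 10⁻³⁴ J·s)
f = 1.548e+17 Hz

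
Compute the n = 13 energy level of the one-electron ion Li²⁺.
-0.72456 eV

For hydrogen-like ions, the energy levels scale with Z²:
E_n = -13.6057 Z² / n² eV

For Li²⁺ (Z = 3) at n = 13:
E_13 = -13.6057 × 3² / 13²
E_13 = -13.6057 × 9 / 169
E_13 = -122.4513 / 169
E_13 = -0.72456 eV

The energy is 9 times more negative than hydrogen at the same n due to the stronger nuclear charge.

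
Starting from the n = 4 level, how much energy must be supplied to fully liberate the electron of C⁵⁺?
30.6128 eV

The ionization energy is the energy needed to remove the electron completely (n → ∞).

For a hydrogen-like ion with Z = 6, E_n = -13.6057 Z² / n² eV.

At n = 4: E_4 = -13.6057 × 6² / 4² = -30.6128250 eV
At n = ∞: E_∞ = 0 eV

Ionization energy = E_∞ - E_4 = 0 - (-30.6128250) = 30.6128250 eV
Ionization energy ≈ 30.6128 eV

This is also called the binding energy of the electron in state n = 4.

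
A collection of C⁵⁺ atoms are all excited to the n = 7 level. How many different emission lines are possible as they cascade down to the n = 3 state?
10

The electron can occupy levels n = 3, 4, ..., 7 during de-excitation — that is m = 7 - 3 + 1 = 5 distinct levels.

The number of distinct spectral lines equals the number of ways to choose 2 of these m levels (each pair gives one possible emission transition):

Number of lines = m(m-1)/2 = 5×4/2 = 10

These correspond to all possible transitions between the 5 levels:
7 → 6, 7 → 5, 7 → 4, 7 → 3, 6 → 5, 6 → 4, 6 → 3, 5 → 4...

Each transition produces a photon with a unique energy (and thus wavelength). This count does not depend on Z.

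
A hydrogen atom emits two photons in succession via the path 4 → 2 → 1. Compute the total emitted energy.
12.755344 eV

The energy levels of hydrogen are E_n = -13.6057 / n² eV.

First transition (4 → 2):
ΔE₁ = |E_2 - E_4|
ΔE₁ = |-3.401425000000 - (-0.850356250000)| = 2.551068750 eV

Second transition (2 → 1):
ΔE₂ = |E_1 - E_2|
ΔE₂ = |-13.605700000000 - (-3.401425000000)| = 10.204275000 eV

Total energy released:
E_total = ΔE₁ + ΔE₂ = 2.551068750 + 10.204275000 = 12.755344 eV

Note: This equals the direct transition 4 → 1: 12.755344 eV ✓
Energy is conserved regardless of the path taken.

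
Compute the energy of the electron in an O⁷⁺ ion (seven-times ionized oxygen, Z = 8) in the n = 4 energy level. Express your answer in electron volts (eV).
-54.42280 eV

The energy levels of a hydrogen-like atom are given by:
E_n = -13.6057 Z² / n² eV  (with Z = 8 for O⁷⁺)

For n = 4:
E_4 = -13.6057 × 8² / 4²
E_4 = -13.6057 × 64 / 16
E_4 = -54.42280 eV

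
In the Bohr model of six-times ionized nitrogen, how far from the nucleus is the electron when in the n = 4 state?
0.1210 nm (or 1.2095 Å)

The Bohr radius formula is:
r_n = n² a₀ / Z

where a₀ = 0.0529177 nm is the Bohr radius.

For N⁶⁺ (Z = 7) at n = 4:
r_4 = 4² × 0.0529177 nm / 7
r_4 = 16 × 0.0529177 nm / 7
r_4 = 0.84668 nm / 7
r_4 = 0.1210 nm

The electron orbits at approximately 0.1210 nm from the nucleus.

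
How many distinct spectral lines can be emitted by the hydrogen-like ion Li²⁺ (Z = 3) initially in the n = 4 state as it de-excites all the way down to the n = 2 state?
3

The electron can occupy levels n = 2, 3, ..., 4 during de-excitation — that is m = 4 - 2 + 1 = 3 distinct levels.

The number of distinct spectral lines equals the number of ways to choose 2 of these m levels (each pair gives one possible emission transition):

Number of lines = m(m-1)/2 = 3×2/2 = 3

These correspond to all possible transitions between the 3 levels:
4 → 3, 4 → 2, 3 → 2

Each transition produces a photon with a unique energy (and thus wavelength). This count does not depend on Z.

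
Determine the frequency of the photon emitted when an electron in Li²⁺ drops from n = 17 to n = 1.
2.95e+16 Hz

First, find the transition energy:
E_17 = -13.6057 × 3² / 17² = -0.42370692 eV
E_1 = -13.6057 × 3² / 1² = -122.45130000 eV
|ΔE| = |E_1 - E_17| = 122.02759308 eV

Convert to Joules: E = 122.02759308 eV × (1.602177 × 10⁻¹⁹ J/eV) = 1.9551e-17 J

Using E = hf:
f = E/h = 1.9551e-17 J / (6.62607 × 10⁻³⁴ J·s)
f = 2.95e+16 Hz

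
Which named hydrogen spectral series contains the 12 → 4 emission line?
Brackett series

The spectral series in hydrogen are named based on the final (lower) energy level:
- Lyman series: n_final = 1 (ultraviolet)
- Balmer series: n_final = 2 (visible/near-UV)
- Paschen series: n_final = 3 (infrared)
- Brackett series: n_final = 4 (infrared)
- Pfund series: n_final = 5 (far infrared)

Since this transition ends at n = 4, it belongs to the Brackett series.

For reference, this 12 → 4 line has photon energy
ΔE = 13.6057 eV × (1/4² - 1/12²) = 0.75587222 eV,
corresponding to wavelength λ = hc/ΔE = 1239.84 eV·nm / 0.75587222 eV = 1640.28 nm in the infrared region.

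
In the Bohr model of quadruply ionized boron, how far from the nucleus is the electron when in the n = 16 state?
2.709387 nm (or 27.093873 Å)

The Bohr radius formula is:
r_n = n² a₀ / Z

where a₀ = 0.052917721 nm is the Bohr radius.

For B⁴⁺ (Z = 5) at n = 16:
r_16 = 16² × 0.052917721 nm / 5
r_16 = 256 × 0.052917721 nm / 5
r_16 = 13.5469366 nm / 5
r_16 = 2.709387 nm

The electron orbits at approximately 2.709387 nm from the nucleus.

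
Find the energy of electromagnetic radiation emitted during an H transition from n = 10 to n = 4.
0.714 eV

The energy levels are E_n = -13.6057 eV / n².

Energy at n = 10: E_10 = -13.6057 / 10² = -0.136057 eV
Energy at n = 4: E_4 = -13.6057 / 4² = -0.850356 eV

For emission (electron falling to lower state), the photon energy is:
E_photon = E_10 - E_4 = |-0.136057 - (-0.850356)|
E_photon = 0.714 eV

This energy is carried away by the emitted photon.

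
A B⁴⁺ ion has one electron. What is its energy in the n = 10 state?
-3.40 eV

For hydrogen-like ions, the energy levels scale with Z²:
E_n = -13.6057 Z² / n² eV

For B⁴⁺ (Z = 5) at n = 10:
E_10 = -13.6057 × 5² / 10²
E_10 = -13.6057 × 25 / 100
E_10 = -340.1425 / 100
E_10 = -3.40 eV

The energy is 25 times more negative than hydrogen at the same n due to the stronger nuclear charge.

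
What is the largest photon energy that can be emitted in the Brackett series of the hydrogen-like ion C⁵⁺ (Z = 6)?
30.61 eV

The series limit corresponds to the transition from n = ∞ to n = 4.
This is the highest energy (shortest wavelength) transition in the Brackett series.

E_∞ = 0 eV
E_4 = -13.6057 × 6² / 4² = -30.61 eV

Energy at series limit:
ΔE = E_∞ - E_4 = 0 - (-30.61) = 30.61 eV

This energy equals the ionization energy from the n = 4 state of C⁵⁺.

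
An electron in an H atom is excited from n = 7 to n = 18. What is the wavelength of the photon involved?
5260.8164 nm

First, find the transition energy using E_n = -13.6057 / n² eV:
E_7 = -13.6057 / 7² = -0.2776673469 eV
E_18 = -13.6057 / 18² = -0.0419929012 eV

Photon energy: |ΔE| = |E_18 - E_7| = 0.2356744457 eV

Convert to wavelength using E = hc/λ with hc = 1239.84 eV·nm:
λ = hc/E = 1239.84 eV·nm / 0.2356744457 eV
λ = 5260.8164 nm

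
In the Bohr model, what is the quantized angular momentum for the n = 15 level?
1.58e-33 J·s (or 15ℏ)

In the Bohr model, angular momentum is quantized:
L = nℏ

where ℏ = h/(2π) = 1.0546e-34 J·s

For n = 15:
L = 15 × 1.0546e-34 J·s
L = 1.58e-33 J·s

This can also be written as L = 15ℏ.
The angular momentum is an integer multiple of the reduced Planck constant.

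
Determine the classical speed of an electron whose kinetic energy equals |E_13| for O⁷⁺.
1.346e+06 m/s (or 0.44907% of c)

The binding energy at n = 13 for O⁷⁺ is:
E_13 = -13.6057 × 8²/13² = -5.1524544 eV
|E_13| = 5.1524544 eV

Convert to Joules:
KE = 5.1524544 eV × (1.602177 × 10⁻¹⁹ J/eV) = 8.25514e-19 J

Using KE = ½mv²:
v = √(2·KE/m_e)
v = √(2 × 8.25514e-19 J / 9.10938 × 10⁻³¹ kg)
v = 1.346e+06 m/s

This is approximately 0.44907% the speed of light.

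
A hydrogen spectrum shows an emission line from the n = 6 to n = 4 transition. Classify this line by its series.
Brackett series

The spectral series in hydrogen are named based on the final (lower) energy level:
- Lyman series: n_final = 1 (ultraviolet)
- Balmer series: n_final = 2 (visible/near-UV)
- Paschen series: n_final = 3 (infrared)
- Brackett series: n_final = 4 (infrared)
- Pfund series: n_final = 5 (far infrared)

Since this transition ends at n = 4, it belongs to the Brackett series.

For reference, this 6 → 4 line has photon energy
ΔE = 13.6057 eV × (1/4² - 1/6²) = 0.472420139 eV,
corresponding to wavelength λ = hc/ΔE = 1239.84 eV·nm / 0.472420139 eV = 2624.444 nm in the infrared region.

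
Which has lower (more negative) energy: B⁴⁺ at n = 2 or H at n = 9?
B⁴⁺ at n = 2 (E = -85.036 eV)

Using E_n = -13.6057 Z² / n² eV:

B⁴⁺ (Z = 5) at n = 2:
E = -13.6057 × 5² / 2² = -13.6057 × 25 / 4 = -85.035625 eV

H (Z = 1) at n = 9:
E = -13.6057 × 1² / 9² = -13.6057 × 1 / 81 = -0.167972 eV

Since -85.035625 eV < -0.167972 eV,
B⁴⁺ at n = 2 is more tightly bound (requires more energy to ionize).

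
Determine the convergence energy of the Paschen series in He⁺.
6.046978 eV

The series limit corresponds to the transition from n = ∞ to n = 3.
This is the highest energy (shortest wavelength) transition in the Paschen series.

E_∞ = 0 eV
E_3 = -13.6057 × 2² / 3² = -6.046978 eV

Energy at series limit:
ΔE = E_∞ - E_3 = 0 - (-6.046978) = 6.046978 eV

This energy equals the ionization energy from the n = 3 state of He⁺.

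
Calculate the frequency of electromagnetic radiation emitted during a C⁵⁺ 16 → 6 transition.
2.83e+15 Hz

First, find the transition energy:
E_16 = -13.6057 × 6² / 16² = -1.91330 eV
E_6 = -13.6057 × 6² / 6² = -13.60570 eV
|ΔE| = |E_6 - E_16| = 11.69240 eV

Convert to Joules: E = 11.69240 eV × (1.602177 × 10⁻¹⁹ J/eV) = 1.8733e-18 J

Using E = hf:
f = E/h = 1.8733e-18 J / (6.62607 × 10⁻³⁴ J·s)
f = 2.83e+15 Hz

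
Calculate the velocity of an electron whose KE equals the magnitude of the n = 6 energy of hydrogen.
3.6462e+05 m/s (or 0.12% of c)

The binding energy at n = 6 for hydrogen is:
E_6 = -13.6057/6² = -0.37793611 eV
|E_6| = 0.37793611 eV

Convert to Joules:
KE = 0.37793611 eV × (1.602177 × 10⁻¹⁹ J/eV) = 6.055205e-20 J

Using KE = ½mv²:
v = √(2·KE/m_e)
v = √(2 × 6.055205e-20 J / 9.10938 × 10⁻³¹ kg)
v = 3.6462e+05 m/s

This is approximately 0.12% the speed of light.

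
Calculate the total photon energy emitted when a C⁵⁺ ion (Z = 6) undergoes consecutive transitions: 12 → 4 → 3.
51.02 eV

The energy levels of C⁵⁺ are E_n = -13.6057 × 6² / n² eV.

First transition (12 → 4):
ΔE₁ = |E_4 - E_12|
ΔE₁ = |-30.61282500 - (-3.40142500)| = 27.21140 eV

Second transition (4 → 3):
ΔE₂ = |E_3 - E_4|
ΔE₂ = |-54.42280000 - (-30.61282500)| = 23.80998 eV

Total energy released:
E_total = ΔE₁ + ΔE₂ = 27.21140 + 23.80998 = 51.02 eV

Note: This equals the direct transition 12 → 3: 51.02 eV ✓
Energy is conserved regardless of the path taken.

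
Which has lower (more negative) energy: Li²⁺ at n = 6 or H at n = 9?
Li²⁺ at n = 6 (E = -3.40143 eV)

Using E_n = -13.6057 Z² / n² eV:

Li²⁺ (Z = 3) at n = 6:
E = -13.6057 × 3² / 6² = -13.6057 × 9 / 36 = -3.40142500 eV

H (Z = 1) at n = 9:
E = -13.6057 × 1² / 9² = -13.6057 × 1 / 81 = -0.16797160 eV

Since -3.40142500 eV < -0.16797160 eV,
Li²⁺ at n = 6 is more tightly bound (requires more energy to ionize).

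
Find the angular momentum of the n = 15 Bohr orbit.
1.58186e-33 J·s (or 15ℏ)

In the Bohr model, angular momentum is quantized:
L = nℏ

where ℏ = h/(2π) = 1.0545718e-34 J·s

For n = 15:
L = 15 × 1.0545718e-34 J·s
L = 1.58186e-33 J·s

This can also be written as L = 15ℏ.
The angular momentum is an integer multiple of the reduced Planck constant.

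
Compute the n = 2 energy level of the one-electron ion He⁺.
-13.606 eV

For hydrogen-like ions, the energy levels scale with Z²:
E_n = -13.6057 Z² / n² eV

For He⁺ (Z = 2) at n = 2:
E_2 = -13.6057 × 2² / 2²
E_2 = -13.6057 × 4 / 4
E_2 = -54.4228 / 4
E_2 = -13.606 eV

The energy is 4 times more negative than hydrogen at the same n due to the stronger nuclear charge.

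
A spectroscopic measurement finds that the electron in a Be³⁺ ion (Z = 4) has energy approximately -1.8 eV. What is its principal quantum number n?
n = 11

The exact energy levels follow E_n = -13.6057 Z² / n² eV with Z = 4.

The measured value (-1.8 eV) is reported to only 2 significant figures, so we must test candidate n values and see which one matches to that precision.

Candidate energies:
  n = 9:  E = -13.6057 × 4² / 9² = -2.68755 eV
  n = 10:  E = -13.6057 × 4² / 10² = -2.17691 eV
  n = 11:  E = -13.6057 × 4² / 11² = -1.79910 eV  ← matches
  n = 12:  E = -13.6057 × 4² / 12² = -1.51174 eV
  n = 13:  E = -13.6057 × 4² / 13² = -1.28811 eV

Checking against the measurement of -1.8 eV (2 sig figs), only n = 11 agrees:
E_11 = -1.79910 eV, which rounds to -1.8 eV ✓

Therefore n = 11.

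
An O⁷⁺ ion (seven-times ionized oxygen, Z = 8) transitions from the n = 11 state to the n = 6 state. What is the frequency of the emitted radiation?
4.1085e+15 Hz

First, find the transition energy:
E_11 = -13.6057 × 8² / 11² = -7.196403 eV
E_6 = -13.6057 × 8² / 6² = -24.187911 eV
|ΔE| = |E_6 - E_11| = 16.991508 eV

Convert to Joules: E = 16.991508 eV × (1.602177 × 10⁻¹⁹ J/eV) = 2.722340e-18 J

Using E = hf:
f = E/h = 2.722340e-18 J / (6.62607 × 10⁻³⁴ J·s)
f = 4.1085e+15 Hz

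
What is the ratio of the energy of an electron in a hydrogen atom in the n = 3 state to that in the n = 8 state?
7.111

Using E_n = -13.6057 Z² / n² eV with Z = 1:

E_3 = -13.6057 / 3² = -13.6057 / 9 = -1.511744444 eV
E_8 = -13.6057 / 8² = -13.6057 / 64 = -0.212589063 eV

The ratio is:
E_3/E_8 = (-1.511744444) / (-0.212589063)
E_3/E_8 = (-13.6057/9) / (-13.6057/64)
E_3/E_8 = 64/9
E_3/E_8 = 7.111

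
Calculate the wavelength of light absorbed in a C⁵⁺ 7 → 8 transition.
529.20879 nm

First, find the transition energy using E_n = -13.6057 Z² / n² eV:
E_7 = -13.6057 × 6² / 7² = -9.996024490 eV
E_8 = -13.6057 × 6² / 8² = -7.653206250 eV

Photon energy: |ΔE| = |E_8 - E_7| = 2.342818240 eV

Convert to wavelength using E = hc/λ with hc = 1239.84 eV·nm:
λ = hc/E = 1239.84 eV·nm / 2.342818240 eV
λ = 529.20879 nm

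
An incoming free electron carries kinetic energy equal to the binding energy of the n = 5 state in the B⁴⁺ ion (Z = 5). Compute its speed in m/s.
2.18769e+06 m/s (or 0.729736% of c)

The binding energy at n = 5 for B⁴⁺ is:
E_5 = -13.6057 × 5²/5² = -13.60570000 eV
|E_5| = 13.60570000 eV

Convert to Joules:
KE = 13.60570000 eV × (1.602177 × 10⁻¹⁹ J/eV) = 2.1798740e-18 J

Using KE = ½mv²:
v = √(2·KE/m_e)
v = √(2 × 2.1798740e-18 J / 9.10938 × 10⁻³¹ kg)
v = 2.18769e+06 m/s

This is approximately 0.729736% the speed of light.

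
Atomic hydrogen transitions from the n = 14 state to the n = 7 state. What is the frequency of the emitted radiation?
5.035e+13 Hz

First, find the transition energy:
E_14 = -13.6057 / 14² = -0.0694168 eV
E_7 = -13.6057 / 7² = -0.2776673 eV
|ΔE| = |E_7 - E_14| = 0.2082505 eV

Convert to Joules: E = 0.2082505 eV × (1.602177 × 10⁻¹⁹ J/eV) = 3.33654e-20 J

Using E = hf:
f = E/h = 3.33654e-20 J / (6.62607 × 10⁻³⁴ J·s)
f = 5.035e+13 Hz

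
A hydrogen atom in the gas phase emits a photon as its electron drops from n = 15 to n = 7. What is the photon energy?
0.217198 eV

The energy levels are E_n = -13.6057 eV / n².

Energy at n = 15: E_15 = -13.6057 / 15² = -0.060469778 eV
Energy at n = 7: E_7 = -13.6057 / 7² = -0.277667347 eV

For emission (electron falling to lower state), the photon energy is:
E_photon = E_15 - E_7 = |-0.060469778 - (-0.277667347)|
E_photon = 0.217198 eV

This energy is carried away by the emitted photon.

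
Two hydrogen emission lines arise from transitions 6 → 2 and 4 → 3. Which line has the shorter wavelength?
6 → 2

Calculate the energy for each transition:

Transition 6 → 2:
ΔE₁ = |E_2 - E_6| = |-13.6057/2² - (-13.6057/6²)|
ΔE₁ = |-3.401425000000 - (-0.377936111111)| = 3.023488889 eV

Transition 4 → 3:
ΔE₂ = |E_3 - E_4| = |-13.6057/3² - (-13.6057/4²)|
ΔE₂ = |-1.511744444444 - (-0.850356250000)| = 0.661388194 eV

Since 3.023488889 eV > 0.661388194 eV, the transition 6 → 2 emits the more energetic photon.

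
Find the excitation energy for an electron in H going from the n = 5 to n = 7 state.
0.266561 eV

The energy levels of a hydrogen-like atom are E_n = -13.6057 eV / n².

Energy at n = 5: E_5 = -13.6057 / 5² = -0.544228000 eV
Energy at n = 7: E_7 = -13.6057 / 7² = -0.277667347 eV

The excitation energy is the difference:
ΔE = E_7 - E_5
ΔE = -0.277667347 - (-0.544228000)
ΔE = 0.266561 eV

Since this is positive, energy must be absorbed (photon absorption).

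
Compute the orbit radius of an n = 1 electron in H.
0.05292 nm (or 0.52918 Å)

The Bohr radius formula is:
r_n = n² a₀ / Z

where a₀ = 0.05291772 nm is the Bohr radius.

For H (Z = 1) at n = 1:
r_1 = 1² × 0.05291772 nm / 1
r_1 = 1 × 0.05291772 nm / 1
r_1 = 0.052918 nm / 1
r_1 = 0.05292 nm

The electron orbits at approximately 0.05292 nm from the nucleus.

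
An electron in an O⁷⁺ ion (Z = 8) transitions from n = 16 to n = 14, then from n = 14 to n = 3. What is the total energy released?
93.350 eV

The energy levels of O⁷⁺ are E_n = -13.6057 × 8² / n² eV.

First transition (16 → 14):
ΔE₁ = |E_14 - E_16|
ΔE₁ = |-4.442677551 - (-3.401425000)| = 1.041253 eV

Second transition (14 → 3):
ΔE₂ = |E_3 - E_14|
ΔE₂ = |-96.751644444 - (-4.442677551)| = 92.308967 eV

Total energy released:
E_total = ΔE₁ + ΔE₂ = 1.041253 + 92.308967 = 93.350 eV

Note: This equals the direct transition 16 → 3: 93.350 eV ✓
Energy is conserved regardless of the path taken.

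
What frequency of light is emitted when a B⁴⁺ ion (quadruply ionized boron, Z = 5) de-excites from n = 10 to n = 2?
1.974e+16 Hz

First, find the transition energy:
E_10 = -13.6057 × 5² / 10² = -3.401425 eV
E_2 = -13.6057 × 5² / 2² = -85.035625 eV
|ΔE| = |E_2 - E_10| = 81.634200 eV

Convert to Joules: E = 81.634200 eV × (1.602177 × 10⁻¹⁹ J/eV) = 1.30792e-17 J

Using E = hf:
f = E/h = 1.30792e-17 J / (6.62607 × 10⁻³⁴ J·s)
f = 1.974e+16 Hz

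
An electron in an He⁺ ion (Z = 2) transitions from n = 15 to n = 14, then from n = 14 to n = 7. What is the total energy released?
0.869 eV

The energy levels of He⁺ are E_n = -13.6057 × 2² / n² eV.

First transition (15 → 14):
ΔE₁ = |E_14 - E_15|
ΔE₁ = |-0.277667347 - (-0.241879111)| = 0.035788 eV

Second transition (14 → 7):
ΔE₂ = |E_7 - E_14|
ΔE₂ = |-1.110669388 - (-0.277667347)| = 0.833002 eV

Total energy released:
E_total = ΔE₁ + ΔE₂ = 0.035788 + 0.833002 = 0.869 eV

Note: This equals the direct transition 15 → 7: 0.869 eV ✓
Energy is conserved regardless of the path taken.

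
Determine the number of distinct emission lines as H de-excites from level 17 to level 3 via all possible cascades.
105

The electron can occupy levels n = 3, 4, ..., 17 during de-excitation — that is m = 17 - 3 + 1 = 15 distinct levels.

The number of distinct spectral lines equals the number of ways to choose 2 of these m levels (each pair gives one possible emission transition):

Number of lines = m(m-1)/2 = 15×14/2 = 105

These correspond to all possible transitions between the 15 levels:
17 → 16, 17 → 15, 17 → 14, 17 → 13, 17 → 12, 17 → 11, 17 → 10, 17 → 9...

Each transition produces a photon with a unique energy (and thus wavelength). This count does not depend on Z.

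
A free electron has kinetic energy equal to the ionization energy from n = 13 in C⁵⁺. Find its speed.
1.010e+06 m/s (or 0.337% of c)

The binding energy at n = 13 for C⁵⁺ is:
E_13 = -13.6057 × 6²/13² = -2.898256 eV
|E_13| = 2.898256 eV

Convert to Joules:
KE = 2.898256 eV × (1.602177 × 10⁻¹⁹ J/eV) = 4.64352e-19 J

Using KE = ½mv²:
v = √(2·KE/m_e)
v = √(2 × 4.64352e-19 J / 9.10938 × 10⁻³¹ kg)
v = 1.010e+06 m/s

This is approximately 0.337% the speed of light.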